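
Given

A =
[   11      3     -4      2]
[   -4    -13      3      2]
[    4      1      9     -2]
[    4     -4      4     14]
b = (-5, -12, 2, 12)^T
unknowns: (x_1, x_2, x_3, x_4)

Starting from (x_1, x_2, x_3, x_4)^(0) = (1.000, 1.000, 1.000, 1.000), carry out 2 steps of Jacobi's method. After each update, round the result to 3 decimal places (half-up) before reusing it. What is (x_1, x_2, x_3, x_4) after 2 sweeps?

Iteration 1:
  x_1 = (-5 - (3)·1.000 - (-4)·1.000 - (2)·1.000) / (11) = -0.545
  x_2 = (-12 - (-4)·1.000 - (3)·1.000 - (2)·1.000) / (-13) = 1.000
  x_3 = (2 - (4)·1.000 - (1)·1.000 - (-2)·1.000) / (9) = -0.111
  x_4 = (12 - (4)·1.000 - (-4)·1.000 - (4)·1.000) / (14) = 0.571
Iteration 2:
  x_1 = (-5 - (3)·1.000 - (-4)·-0.111 - (2)·0.571) / (11) = -0.871
  x_2 = (-12 - (-4)·-0.545 - (3)·-0.111 - (2)·0.571) / (-13) = 1.153
  x_3 = (2 - (4)·-0.545 - (1)·1.000 - (-2)·0.571) / (9) = 0.480
  x_4 = (12 - (4)·-0.545 - (-4)·1.000 - (4)·-0.111) / (14) = 1.330

(-0.871, 1.153, 0.480, 1.330)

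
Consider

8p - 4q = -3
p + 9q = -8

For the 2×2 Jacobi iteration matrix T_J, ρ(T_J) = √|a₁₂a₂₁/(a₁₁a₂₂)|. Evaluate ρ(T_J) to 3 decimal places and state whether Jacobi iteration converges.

0.236

a₁₂a₂₁/(a₁₁a₂₂) = (-4)·(1) / ((8)·(9)) = -0.055556
ρ = √|-0.055556| = √0.055556 = 0.236
ρ < 1, so Jacobi converges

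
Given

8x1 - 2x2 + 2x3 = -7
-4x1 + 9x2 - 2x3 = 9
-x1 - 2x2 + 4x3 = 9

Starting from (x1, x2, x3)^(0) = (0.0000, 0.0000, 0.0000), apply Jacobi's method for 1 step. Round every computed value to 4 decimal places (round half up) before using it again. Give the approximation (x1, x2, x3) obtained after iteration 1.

Iteration 1:
  x1 = (-7 - (-2)·0.0000 - (2)·0.0000) / (8) = -0.8750
  x2 = (9 - (-4)·0.0000 - (-2)·0.0000) / (9) = 1.0000
  x3 = (9 - (-1)·0.0000 - (-2)·0.0000) / (4) = 2.2500

(-0.8750, 1.0000, 2.2500)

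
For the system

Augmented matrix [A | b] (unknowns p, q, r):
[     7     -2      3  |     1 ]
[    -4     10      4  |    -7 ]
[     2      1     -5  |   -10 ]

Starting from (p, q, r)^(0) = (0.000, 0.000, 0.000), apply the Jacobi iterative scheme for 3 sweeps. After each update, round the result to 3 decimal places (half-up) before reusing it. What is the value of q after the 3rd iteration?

-1.832

Iteration 1:
  p = (1 - (-2)·0.000 - (3)·0.000) / (7) = 0.143
  q = (-7 - (-4)·0.000 - (4)·0.000) / (10) = -0.700
  r = (-10 - (2)·0.000 - (1)·0.000) / (-5) = 2.000
Iteration 2:
  p = (1 - (-2)·-0.700 - (3)·2.000) / (7) = -0.914
  q = (-7 - (-4)·0.143 - (4)·2.000) / (10) = -1.443
  r = (-10 - (2)·0.143 - (1)·-0.700) / (-5) = 1.917
Iteration 3:
  p = (1 - (-2)·-1.443 - (3)·1.917) / (7) = -1.091
  q = (-7 - (-4)·-0.914 - (4)·1.917) / (10) = -1.832
  r = (-10 - (2)·-0.914 - (1)·-1.443) / (-5) = 1.346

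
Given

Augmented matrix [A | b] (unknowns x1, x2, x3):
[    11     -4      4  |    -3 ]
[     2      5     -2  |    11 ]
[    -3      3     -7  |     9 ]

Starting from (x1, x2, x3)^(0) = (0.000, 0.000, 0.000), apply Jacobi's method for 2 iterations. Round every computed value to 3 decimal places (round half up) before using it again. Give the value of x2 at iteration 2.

Iteration 1:
  x1 = (-3 - (-4)·0.000 - (4)·0.000) / (11) = -0.273
  x2 = (11 - (2)·0.000 - (-2)·0.000) / (5) = 2.200
  x3 = (9 - (-3)·0.000 - (3)·0.000) / (-7) = -1.286
Iteration 2:
  x1 = (-3 - (-4)·2.200 - (4)·-1.286) / (11) = 0.995
  x2 = (11 - (2)·-0.273 - (-2)·-1.286) / (5) = 1.795
  x3 = (9 - (-3)·-0.273 - (3)·2.200) / (-7) = -0.226

1.795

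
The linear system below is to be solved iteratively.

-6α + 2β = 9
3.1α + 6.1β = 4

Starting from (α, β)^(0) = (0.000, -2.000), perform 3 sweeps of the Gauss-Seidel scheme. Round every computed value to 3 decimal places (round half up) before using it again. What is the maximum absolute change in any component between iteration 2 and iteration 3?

Iteration 1:
  α = (9 - (2)·-2.000) / (-6) = -2.167
  β = (4 - (3.1)·-2.167) / (6.1) = 1.757
Iteration 2:
  α = (9 - (2)·1.757) / (-6) = -0.914
  β = (4 - (3.1)·-0.914) / (6.1) = 1.120
Iteration 3:
  α = (9 - (2)·1.120) / (-6) = -1.127
  β = (4 - (3.1)·-1.127) / (6.1) = 1.228
Change: (-0.213, 0.108) → max |·| = 0.213

0.213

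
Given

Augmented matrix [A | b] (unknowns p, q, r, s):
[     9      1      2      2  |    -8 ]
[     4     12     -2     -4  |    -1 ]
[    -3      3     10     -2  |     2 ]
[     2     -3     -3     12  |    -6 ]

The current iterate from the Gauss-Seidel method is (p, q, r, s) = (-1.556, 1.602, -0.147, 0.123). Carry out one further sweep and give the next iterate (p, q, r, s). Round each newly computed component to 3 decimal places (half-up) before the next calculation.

(-1.062, 0.287, -0.180, -0.296)

One sweep:
  p = (-8 - (1)·1.602 - (2)·-0.147 - (2)·0.123) / (9) = -1.062
  q = (-1 - (4)·-1.062 - (-2)·-0.147 - (-4)·0.123) / (12) = 0.287
  r = (2 - (-3)·-1.062 - (3)·0.287 - (-2)·0.123) / (10) = -0.180
  s = (-6 - (2)·-1.062 - (-3)·0.287 - (-3)·-0.180) / (12) = -0.296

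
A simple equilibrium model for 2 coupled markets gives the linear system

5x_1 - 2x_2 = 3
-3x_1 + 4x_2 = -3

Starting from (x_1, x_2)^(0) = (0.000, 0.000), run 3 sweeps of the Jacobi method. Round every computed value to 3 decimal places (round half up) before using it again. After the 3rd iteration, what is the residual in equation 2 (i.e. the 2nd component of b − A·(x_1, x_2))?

0.540

Iteration 1:
  x_1 = (3 - (-2)·0.000) / (5) = 0.600
  x_2 = (-3 - (-3)·0.000) / (4) = -0.750
Iteration 2:
  x_1 = (3 - (-2)·-0.750) / (5) = 0.300
  x_2 = (-3 - (-3)·0.600) / (4) = -0.300
Iteration 3:
  x_1 = (3 - (-2)·-0.300) / (5) = 0.480
  x_2 = (-3 - (-3)·0.300) / (4) = -0.525
Residual b − A·x = (-0.450, 0.540)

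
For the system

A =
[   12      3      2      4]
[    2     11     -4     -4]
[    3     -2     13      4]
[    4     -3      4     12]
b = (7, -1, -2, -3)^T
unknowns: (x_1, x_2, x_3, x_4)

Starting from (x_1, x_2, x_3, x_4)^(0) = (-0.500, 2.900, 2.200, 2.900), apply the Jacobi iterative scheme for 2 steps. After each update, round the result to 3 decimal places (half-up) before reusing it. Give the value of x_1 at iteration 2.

0.231

Iteration 1:
  x_1 = (7 - (3)·2.900 - (2)·2.200 - (4)·2.900) / (12) = -1.475
  x_2 = (-1 - (2)·-0.500 - (-4)·2.200 - (-4)·2.900) / (11) = 1.855
  x_3 = (-2 - (3)·-0.500 - (-2)·2.900 - (4)·2.900) / (13) = -0.485
  x_4 = (-3 - (4)·-0.500 - (-3)·2.900 - (4)·2.200) / (12) = -0.092
Iteration 2:
  x_1 = (7 - (3)·1.855 - (2)·-0.485 - (4)·-0.092) / (12) = 0.231
  x_2 = (-1 - (2)·-1.475 - (-4)·-0.485 - (-4)·-0.092) / (11) = -0.033
  x_3 = (-2 - (3)·-1.475 - (-2)·1.855 - (4)·-0.092) / (13) = 0.500
  x_4 = (-3 - (4)·-1.475 - (-3)·1.855 - (4)·-0.485) / (12) = 0.867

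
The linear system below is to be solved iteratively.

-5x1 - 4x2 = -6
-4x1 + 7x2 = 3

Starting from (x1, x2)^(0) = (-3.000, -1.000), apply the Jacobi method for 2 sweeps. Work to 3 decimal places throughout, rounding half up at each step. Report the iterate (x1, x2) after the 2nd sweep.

Iteration 1:
  x1 = (-6 - (-4)·-1.000) / (-5) = 2.000
  x2 = (3 - (-4)·-3.000) / (7) = -1.286
Iteration 2:
  x1 = (-6 - (-4)·-1.286) / (-5) = 2.229
  x2 = (3 - (-4)·2.000) / (7) = 1.571

(2.229, 1.571)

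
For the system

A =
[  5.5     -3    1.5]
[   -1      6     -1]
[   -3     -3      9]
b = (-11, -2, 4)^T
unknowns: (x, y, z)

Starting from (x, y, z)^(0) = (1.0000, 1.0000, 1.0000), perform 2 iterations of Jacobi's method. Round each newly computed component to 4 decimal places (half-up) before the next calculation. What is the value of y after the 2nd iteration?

Iteration 1:
  x = (-11 - (-3)·1.0000 - (1.5)·1.0000) / (5.5) = -1.7273
  y = (-2 - (-1)·1.0000 - (-1)·1.0000) / (6) = 0.0000
  z = (4 - (-3)·1.0000 - (-3)·1.0000) / (9) = 1.1111
Iteration 2:
  x = (-11 - (-3)·0.0000 - (1.5)·1.1111) / (5.5) = -2.3030
  y = (-2 - (-1)·-1.7273 - (-1)·1.1111) / (6) = -0.4360
  z = (4 - (-3)·-1.7273 - (-3)·0.0000) / (9) = -0.1313

-0.4360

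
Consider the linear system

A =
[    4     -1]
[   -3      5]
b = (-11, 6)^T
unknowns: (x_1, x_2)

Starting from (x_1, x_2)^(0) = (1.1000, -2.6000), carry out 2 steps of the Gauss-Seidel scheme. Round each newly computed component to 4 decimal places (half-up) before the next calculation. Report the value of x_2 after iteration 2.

-0.5760

Iteration 1:
  x_1 = (-11 - (-1)·-2.6000) / (4) = -3.4000
  x_2 = (6 - (-3)·-3.4000) / (5) = -0.8400
Iteration 2:
  x_1 = (-11 - (-1)·-0.8400) / (4) = -2.9600
  x_2 = (6 - (-3)·-2.9600) / (5) = -0.5760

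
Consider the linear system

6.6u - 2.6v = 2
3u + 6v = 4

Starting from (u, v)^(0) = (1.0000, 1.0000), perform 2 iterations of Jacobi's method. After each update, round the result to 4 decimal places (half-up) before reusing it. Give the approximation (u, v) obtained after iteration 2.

Iteration 1:
  u = (2 - (-2.6)·1.0000) / (6.6) = 0.6970
  v = (4 - (3)·1.0000) / (6) = 0.1667
Iteration 2:
  u = (2 - (-2.6)·0.1667) / (6.6) = 0.3687
  v = (4 - (3)·0.6970) / (6) = 0.3182

(0.3687, 0.3182)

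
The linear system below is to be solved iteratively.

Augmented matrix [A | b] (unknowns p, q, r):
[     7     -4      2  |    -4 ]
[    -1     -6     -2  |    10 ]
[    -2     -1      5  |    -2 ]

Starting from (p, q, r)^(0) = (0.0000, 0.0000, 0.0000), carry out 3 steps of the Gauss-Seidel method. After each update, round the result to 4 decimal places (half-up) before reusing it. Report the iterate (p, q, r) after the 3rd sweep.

Iteration 1:
  p = (-4 - (-4)·0.0000 - (2)·0.0000) / (7) = -0.5714
  q = (10 - (-1)·-0.5714 - (-2)·0.0000) / (-6) = -1.5714
  r = (-2 - (-2)·-0.5714 - (-1)·-1.5714) / (5) = -0.9428
Iteration 2:
  p = (-4 - (-4)·-1.5714 - (2)·-0.9428) / (7) = -1.2000
  q = (10 - (-1)·-1.2000 - (-2)·-0.9428) / (-6) = -1.1524
  r = (-2 - (-2)·-1.2000 - (-1)·-1.1524) / (5) = -1.1105
Iteration 3:
  p = (-4 - (-4)·-1.1524 - (2)·-1.1105) / (7) = -0.9127
  q = (10 - (-1)·-0.9127 - (-2)·-1.1105) / (-6) = -1.1444
  r = (-2 - (-2)·-0.9127 - (-1)·-1.1444) / (5) = -0.9940

(-0.9127, -1.1444, -0.9940)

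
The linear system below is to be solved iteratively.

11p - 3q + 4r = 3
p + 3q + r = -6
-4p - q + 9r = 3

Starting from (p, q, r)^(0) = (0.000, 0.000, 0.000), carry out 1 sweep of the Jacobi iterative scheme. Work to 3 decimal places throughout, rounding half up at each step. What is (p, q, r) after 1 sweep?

Iteration 1:
  p = (3 - (-3)·0.000 - (4)·0.000) / (11) = 0.273
  q = (-6 - (1)·0.000 - (1)·0.000) / (3) = -2.000
  r = (3 - (-4)·0.000 - (-1)·0.000) / (9) = 0.333

(0.273, -2.000, 0.333)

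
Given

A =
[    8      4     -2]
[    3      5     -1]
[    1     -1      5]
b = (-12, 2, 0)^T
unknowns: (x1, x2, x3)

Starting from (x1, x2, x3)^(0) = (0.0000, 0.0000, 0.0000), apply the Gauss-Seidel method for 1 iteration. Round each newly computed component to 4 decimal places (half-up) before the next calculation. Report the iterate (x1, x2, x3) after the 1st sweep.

Iteration 1:
  x1 = (-12 - (4)·0.0000 - (-2)·0.0000) / (8) = -1.5000
  x2 = (2 - (3)·-1.5000 - (-1)·0.0000) / (5) = 1.3000
  x3 = (0 - (1)·-1.5000 - (-1)·1.3000) / (5) = 0.5600

(-1.5000, 1.3000, 0.5600)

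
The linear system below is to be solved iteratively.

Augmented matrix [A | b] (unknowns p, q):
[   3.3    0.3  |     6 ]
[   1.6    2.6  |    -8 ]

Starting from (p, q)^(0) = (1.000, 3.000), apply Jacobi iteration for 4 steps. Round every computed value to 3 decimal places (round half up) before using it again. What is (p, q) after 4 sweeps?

(2.218, -4.421)

Iteration 1:
  p = (6 - (0.3)·3.000) / (3.3) = 1.545
  q = (-8 - (1.6)·1.000) / (2.6) = -3.692
Iteration 2:
  p = (6 - (0.3)·-3.692) / (3.3) = 2.154
  q = (-8 - (1.6)·1.545) / (2.6) = -4.028
Iteration 3:
  p = (6 - (0.3)·-4.028) / (3.3) = 2.184
  q = (-8 - (1.6)·2.154) / (2.6) = -4.402
Iteration 4:
  p = (6 - (0.3)·-4.402) / (3.3) = 2.218
  q = (-8 - (1.6)·2.184) / (2.6) = -4.421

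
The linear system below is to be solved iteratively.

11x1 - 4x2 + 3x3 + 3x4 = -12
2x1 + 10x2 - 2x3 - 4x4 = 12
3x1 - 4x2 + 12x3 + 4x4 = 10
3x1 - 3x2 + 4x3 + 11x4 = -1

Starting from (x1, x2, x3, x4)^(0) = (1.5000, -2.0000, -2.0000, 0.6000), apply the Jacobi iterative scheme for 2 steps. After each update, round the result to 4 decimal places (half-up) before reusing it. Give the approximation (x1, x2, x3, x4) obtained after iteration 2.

(-0.6237, 1.2783, 1.5452, 0.6511)

Iteration 1:
  x1 = (-12 - (-4)·-2.0000 - (3)·-2.0000 - (3)·0.6000) / (11) = -1.4364
  x2 = (12 - (2)·1.5000 - (-2)·-2.0000 - (-4)·0.6000) / (10) = 0.7400
  x3 = (10 - (3)·1.5000 - (-4)·-2.0000 - (4)·0.6000) / (12) = -0.4083
  x4 = (-1 - (3)·1.5000 - (-3)·-2.0000 - (4)·-2.0000) / (11) = -0.3182
Iteration 2:
  x1 = (-12 - (-4)·0.7400 - (3)·-0.4083 - (3)·-0.3182) / (11) = -0.6237
  x2 = (12 - (2)·-1.4364 - (-2)·-0.4083 - (-4)·-0.3182) / (10) = 1.2783
  x3 = (10 - (3)·-1.4364 - (-4)·0.7400 - (4)·-0.3182) / (12) = 1.5452
  x4 = (-1 - (3)·-1.4364 - (-3)·0.7400 - (4)·-0.4083) / (11) = 0.6511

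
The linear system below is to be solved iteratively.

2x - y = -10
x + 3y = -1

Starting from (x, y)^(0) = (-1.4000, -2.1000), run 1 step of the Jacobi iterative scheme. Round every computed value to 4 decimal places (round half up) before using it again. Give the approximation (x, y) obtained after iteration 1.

Iteration 1:
  x = (-10 - (-1)·-2.1000) / (2) = -6.0500
  y = (-1 - (1)·-1.4000) / (3) = 0.1333

(-6.0500, 0.1333)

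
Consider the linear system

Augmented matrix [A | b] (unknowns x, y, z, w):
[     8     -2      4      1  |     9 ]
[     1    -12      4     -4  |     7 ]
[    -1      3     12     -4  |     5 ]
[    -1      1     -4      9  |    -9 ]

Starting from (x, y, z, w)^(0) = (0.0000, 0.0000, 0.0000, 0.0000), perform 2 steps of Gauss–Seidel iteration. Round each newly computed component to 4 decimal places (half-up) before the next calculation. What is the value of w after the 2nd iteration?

-0.7542

Iteration 1:
  x = (9 - (-2)·0.0000 - (4)·0.0000 - (1)·0.0000) / (8) = 1.1250
  y = (7 - (1)·1.1250 - (4)·0.0000 - (-4)·0.0000) / (-12) = -0.4896
  z = (5 - (-1)·1.1250 - (3)·-0.4896 - (-4)·0.0000) / (12) = 0.6328
  w = (-9 - (-1)·1.1250 - (1)·-0.4896 - (-4)·0.6328) / (9) = -0.5394
Iteration 2:
  x = (9 - (-2)·-0.4896 - (4)·0.6328 - (1)·-0.5394) / (8) = 0.7536
  y = (7 - (1)·0.7536 - (4)·0.6328 - (-4)·-0.5394) / (-12) = -0.1298
  z = (5 - (-1)·0.7536 - (3)·-0.1298 - (-4)·-0.5394) / (12) = 0.3321
  w = (-9 - (-1)·0.7536 - (1)·-0.1298 - (-4)·0.3321) / (9) = -0.7542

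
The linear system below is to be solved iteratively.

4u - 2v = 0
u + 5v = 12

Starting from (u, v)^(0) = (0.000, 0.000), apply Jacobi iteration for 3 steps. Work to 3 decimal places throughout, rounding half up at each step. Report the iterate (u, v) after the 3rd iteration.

Iteration 1:
  u = (0 - (-2)·0.000) / (4) = 0.000
  v = (12 - (1)·0.000) / (5) = 2.400
Iteration 2:
  u = (0 - (-2)·2.400) / (4) = 1.200
  v = (12 - (1)·0.000) / (5) = 2.400
Iteration 3:
  u = (0 - (-2)·2.400) / (4) = 1.200
  v = (12 - (1)·1.200) / (5) = 2.160

(1.200, 2.160)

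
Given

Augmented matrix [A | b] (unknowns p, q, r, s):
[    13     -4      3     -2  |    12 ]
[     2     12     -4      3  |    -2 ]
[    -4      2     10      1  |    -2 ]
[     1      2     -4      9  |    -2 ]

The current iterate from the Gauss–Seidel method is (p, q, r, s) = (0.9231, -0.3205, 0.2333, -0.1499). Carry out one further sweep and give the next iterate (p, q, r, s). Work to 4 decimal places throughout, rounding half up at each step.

(0.7476, -0.1760, 0.1492, -0.1999)

One sweep:
  p = (12 - (-4)·-0.3205 - (3)·0.2333 - (-2)·-0.1499) / (13) = 0.7476
  q = (-2 - (2)·0.7476 - (-4)·0.2333 - (3)·-0.1499) / (12) = -0.1760
  r = (-2 - (-4)·0.7476 - (2)·-0.1760 - (1)·-0.1499) / (10) = 0.1492
  s = (-2 - (1)·0.7476 - (2)·-0.1760 - (-4)·0.1492) / (9) = -0.1999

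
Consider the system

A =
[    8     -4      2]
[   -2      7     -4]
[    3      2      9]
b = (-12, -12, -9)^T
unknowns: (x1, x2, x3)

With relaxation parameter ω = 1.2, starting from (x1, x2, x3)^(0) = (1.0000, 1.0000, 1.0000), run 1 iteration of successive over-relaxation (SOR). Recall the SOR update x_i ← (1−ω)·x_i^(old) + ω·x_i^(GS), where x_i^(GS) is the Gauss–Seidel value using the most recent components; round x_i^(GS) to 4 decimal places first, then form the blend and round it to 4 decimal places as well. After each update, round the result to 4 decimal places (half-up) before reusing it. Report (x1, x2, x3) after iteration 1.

(-1.7000, -2.1543, -0.1455)

Iteration 1:
  x1: GS value = (-12 - (-4)·1.0000 - (2)·1.0000) / (8) = -1.2500;  x1 ← (1−ω)·1.0000 + ω·-1.2500 = -1.7000
  x2: GS value = (-12 - (-2)·-1.7000 - (-4)·1.0000) / (7) = -1.6286;  x2 ← (1−ω)·1.0000 + ω·-1.6286 = -2.1543
  x3: GS value = (-9 - (3)·-1.7000 - (2)·-2.1543) / (9) = 0.0454;  x3 ← (1−ω)·1.0000 + ω·0.0454 = -0.1455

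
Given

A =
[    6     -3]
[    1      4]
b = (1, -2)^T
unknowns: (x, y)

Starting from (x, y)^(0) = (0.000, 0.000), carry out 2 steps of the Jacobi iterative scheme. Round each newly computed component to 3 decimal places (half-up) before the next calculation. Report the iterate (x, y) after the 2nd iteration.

Iteration 1:
  x = (1 - (-3)·0.000) / (6) = 0.167
  y = (-2 - (1)·0.000) / (4) = -0.500
Iteration 2:
  x = (1 - (-3)·-0.500) / (6) = -0.083
  y = (-2 - (1)·0.167) / (4) = -0.542

(-0.083, -0.542)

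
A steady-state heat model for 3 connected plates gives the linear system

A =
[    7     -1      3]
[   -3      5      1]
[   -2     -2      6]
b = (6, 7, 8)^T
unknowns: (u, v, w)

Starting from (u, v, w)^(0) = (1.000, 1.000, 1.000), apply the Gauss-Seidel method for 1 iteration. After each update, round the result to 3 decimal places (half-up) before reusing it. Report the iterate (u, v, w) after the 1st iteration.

Iteration 1:
  u = (6 - (-1)·1.000 - (3)·1.000) / (7) = 0.571
  v = (7 - (-3)·0.571 - (1)·1.000) / (5) = 1.543
  w = (8 - (-2)·0.571 - (-2)·1.543) / (6) = 2.038

(0.571, 1.543, 2.038)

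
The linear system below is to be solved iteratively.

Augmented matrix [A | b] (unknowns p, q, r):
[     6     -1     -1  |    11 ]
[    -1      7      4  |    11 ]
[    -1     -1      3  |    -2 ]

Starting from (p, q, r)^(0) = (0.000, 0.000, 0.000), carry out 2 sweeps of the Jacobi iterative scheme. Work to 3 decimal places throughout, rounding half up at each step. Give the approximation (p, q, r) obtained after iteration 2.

(1.984, 2.214, 0.468)

Iteration 1:
  p = (11 - (-1)·0.000 - (-1)·0.000) / (6) = 1.833
  q = (11 - (-1)·0.000 - (4)·0.000) / (7) = 1.571
  r = (-2 - (-1)·0.000 - (-1)·0.000) / (3) = -0.667
Iteration 2:
  p = (11 - (-1)·1.571 - (-1)·-0.667) / (6) = 1.984
  q = (11 - (-1)·1.833 - (4)·-0.667) / (7) = 2.214
  r = (-2 - (-1)·1.833 - (-1)·1.571) / (3) = 0.468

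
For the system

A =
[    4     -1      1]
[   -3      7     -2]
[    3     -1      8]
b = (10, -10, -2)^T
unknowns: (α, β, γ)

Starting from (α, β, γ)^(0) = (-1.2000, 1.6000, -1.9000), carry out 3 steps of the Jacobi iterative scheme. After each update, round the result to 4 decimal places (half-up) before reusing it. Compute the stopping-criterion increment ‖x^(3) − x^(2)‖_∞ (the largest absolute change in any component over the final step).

Iteration 1:
  α = (10 - (-1)·1.6000 - (1)·-1.9000) / (4) = 3.3750
  β = (-10 - (-3)·-1.2000 - (-2)·-1.9000) / (7) = -2.4857
  γ = (-2 - (3)·-1.2000 - (-1)·1.6000) / (8) = 0.4000
Iteration 2:
  α = (10 - (-1)·-2.4857 - (1)·0.4000) / (4) = 1.7786
  β = (-10 - (-3)·3.3750 - (-2)·0.4000) / (7) = 0.1321
  γ = (-2 - (3)·3.3750 - (-1)·-2.4857) / (8) = -1.8263
Iteration 3:
  α = (10 - (-1)·0.1321 - (1)·-1.8263) / (4) = 2.9896
  β = (-10 - (-3)·1.7786 - (-2)·-1.8263) / (7) = -1.1881
  γ = (-2 - (3)·1.7786 - (-1)·0.1321) / (8) = -0.9005
Change: (1.2110, -1.3202, 0.9258) → max |·| = 1.3202

1.3202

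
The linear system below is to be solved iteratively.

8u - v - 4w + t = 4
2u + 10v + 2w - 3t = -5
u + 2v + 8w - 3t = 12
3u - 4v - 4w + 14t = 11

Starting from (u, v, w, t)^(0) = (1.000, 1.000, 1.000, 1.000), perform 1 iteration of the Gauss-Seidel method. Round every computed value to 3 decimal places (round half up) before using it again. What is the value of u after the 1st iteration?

1.000

Iteration 1:
  u = (4 - (-1)·1.000 - (-4)·1.000 - (1)·1.000) / (8) = 1.000
  v = (-5 - (2)·1.000 - (2)·1.000 - (-3)·1.000) / (10) = -0.600
  w = (12 - (1)·1.000 - (2)·-0.600 - (-3)·1.000) / (8) = 1.900
  t = (11 - (3)·1.000 - (-4)·-0.600 - (-4)·1.900) / (14) = 0.943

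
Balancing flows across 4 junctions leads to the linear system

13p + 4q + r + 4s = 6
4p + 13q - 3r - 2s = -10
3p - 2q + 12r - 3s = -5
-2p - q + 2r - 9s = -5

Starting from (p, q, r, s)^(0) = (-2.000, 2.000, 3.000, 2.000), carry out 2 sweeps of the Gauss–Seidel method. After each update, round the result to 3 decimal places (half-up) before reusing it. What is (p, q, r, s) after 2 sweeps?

(0.014, -0.551, -0.309, 0.545)

Iteration 1:
  p = (6 - (4)·2.000 - (1)·3.000 - (4)·2.000) / (13) = -1.000
  q = (-10 - (4)·-1.000 - (-3)·3.000 - (-2)·2.000) / (13) = 0.538
  r = (-5 - (3)·-1.000 - (-2)·0.538 - (-3)·2.000) / (12) = 0.423
  s = (-5 - (-2)·-1.000 - (-1)·0.538 - (2)·0.423) / (-9) = 0.812
Iteration 2:
  p = (6 - (4)·0.538 - (1)·0.423 - (4)·0.812) / (13) = 0.014
  q = (-10 - (4)·0.014 - (-3)·0.423 - (-2)·0.812) / (13) = -0.551
  r = (-5 - (3)·0.014 - (-2)·-0.551 - (-3)·0.812) / (12) = -0.309
  s = (-5 - (-2)·0.014 - (-1)·-0.551 - (2)·-0.309) / (-9) = 0.545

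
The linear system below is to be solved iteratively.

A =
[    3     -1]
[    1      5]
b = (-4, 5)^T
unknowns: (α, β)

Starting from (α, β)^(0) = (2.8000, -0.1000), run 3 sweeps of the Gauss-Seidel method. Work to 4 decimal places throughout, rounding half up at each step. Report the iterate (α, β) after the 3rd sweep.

Iteration 1:
  α = (-4 - (-1)·-0.1000) / (3) = -1.3667
  β = (5 - (1)·-1.3667) / (5) = 1.2733
Iteration 2:
  α = (-4 - (-1)·1.2733) / (3) = -0.9089
  β = (5 - (1)·-0.9089) / (5) = 1.1818
Iteration 3:
  α = (-4 - (-1)·1.1818) / (3) = -0.9394
  β = (5 - (1)·-0.9394) / (5) = 1.1879

(-0.9394, 1.1879)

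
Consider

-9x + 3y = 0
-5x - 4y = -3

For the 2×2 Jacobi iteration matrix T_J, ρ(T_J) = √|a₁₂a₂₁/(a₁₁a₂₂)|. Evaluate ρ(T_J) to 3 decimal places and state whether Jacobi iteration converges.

0.645

a₁₂a₂₁/(a₁₁a₂₂) = (3)·(-5) / ((-9)·(-4)) = -0.416667
ρ = √|-0.416667| = √0.416667 = 0.645
ρ < 1, so Jacobi converges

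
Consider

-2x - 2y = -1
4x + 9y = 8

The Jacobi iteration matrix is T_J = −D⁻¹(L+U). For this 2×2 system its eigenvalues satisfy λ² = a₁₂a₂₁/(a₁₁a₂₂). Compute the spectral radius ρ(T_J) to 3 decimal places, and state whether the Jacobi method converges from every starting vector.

0.667

a₁₂a₂₁/(a₁₁a₂₂) = (-2)·(4) / ((-2)·(9)) = 0.444444
ρ = √|0.444444| = √0.444444 = 0.667
ρ < 1, so Jacobi converges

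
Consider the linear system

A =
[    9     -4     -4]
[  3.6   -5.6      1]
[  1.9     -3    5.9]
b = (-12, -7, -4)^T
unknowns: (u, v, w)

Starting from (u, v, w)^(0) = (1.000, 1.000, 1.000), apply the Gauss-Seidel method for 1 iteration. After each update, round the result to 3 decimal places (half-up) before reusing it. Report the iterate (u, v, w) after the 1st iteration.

(-0.444, 1.143, 0.046)

Iteration 1:
  u = (-12 - (-4)·1.000 - (-4)·1.000) / (9) = -0.444
  v = (-7 - (3.6)·-0.444 - (1)·1.000) / (-5.6) = 1.143
  w = (-4 - (1.9)·-0.444 - (-3)·1.143) / (5.9) = 0.046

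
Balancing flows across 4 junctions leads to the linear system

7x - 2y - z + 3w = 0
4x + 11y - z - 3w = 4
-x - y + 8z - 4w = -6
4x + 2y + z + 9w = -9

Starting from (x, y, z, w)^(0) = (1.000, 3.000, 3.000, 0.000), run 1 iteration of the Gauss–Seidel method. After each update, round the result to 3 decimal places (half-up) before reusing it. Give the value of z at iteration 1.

Iteration 1:
  x = (0 - (-2)·3.000 - (-1)·3.000 - (3)·0.000) / (7) = 1.286
  y = (4 - (4)·1.286 - (-1)·3.000 - (-3)·0.000) / (11) = 0.169
  z = (-6 - (-1)·1.286 - (-1)·0.169 - (-4)·0.000) / (8) = -0.568
  w = (-9 - (4)·1.286 - (2)·0.169 - (1)·-0.568) / (9) = -1.546

-0.568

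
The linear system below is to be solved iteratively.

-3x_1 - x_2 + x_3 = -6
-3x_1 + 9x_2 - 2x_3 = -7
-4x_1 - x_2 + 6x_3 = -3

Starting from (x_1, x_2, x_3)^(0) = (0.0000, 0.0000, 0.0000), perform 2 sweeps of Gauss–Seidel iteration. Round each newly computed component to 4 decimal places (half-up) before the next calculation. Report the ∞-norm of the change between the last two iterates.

Iteration 1:
  x_1 = (-6 - (-1)·0.0000 - (1)·0.0000) / (-3) = 2.0000
  x_2 = (-7 - (-3)·2.0000 - (-2)·0.0000) / (9) = -0.1111
  x_3 = (-3 - (-4)·2.0000 - (-1)·-0.1111) / (6) = 0.8148
Iteration 2:
  x_1 = (-6 - (-1)·-0.1111 - (1)·0.8148) / (-3) = 2.3086
  x_2 = (-7 - (-3)·2.3086 - (-2)·0.8148) / (9) = 0.1728
  x_3 = (-3 - (-4)·2.3086 - (-1)·0.1728) / (6) = 1.0679
Change: (0.3086, 0.2839, 0.2531) → max |·| = 0.3086

0.3086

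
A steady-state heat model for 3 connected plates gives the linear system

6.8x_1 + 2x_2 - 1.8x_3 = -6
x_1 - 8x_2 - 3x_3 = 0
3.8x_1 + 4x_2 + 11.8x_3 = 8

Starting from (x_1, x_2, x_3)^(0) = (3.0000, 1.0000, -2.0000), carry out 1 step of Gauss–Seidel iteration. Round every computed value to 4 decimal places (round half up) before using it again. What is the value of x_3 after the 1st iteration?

1.0454

Iteration 1:
  x_1 = (-6 - (2)·1.0000 - (-1.8)·-2.0000) / (6.8) = -1.7059
  x_2 = (0 - (1)·-1.7059 - (-3)·-2.0000) / (-8) = 0.5368
  x_3 = (8 - (3.8)·-1.7059 - (4)·0.5368) / (11.8) = 1.0454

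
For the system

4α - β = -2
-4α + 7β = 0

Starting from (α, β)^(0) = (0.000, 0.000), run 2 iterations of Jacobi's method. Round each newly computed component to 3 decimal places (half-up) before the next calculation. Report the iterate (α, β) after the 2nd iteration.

Iteration 1:
  α = (-2 - (-1)·0.000) / (4) = -0.500
  β = (0 - (-4)·0.000) / (7) = 0.000
Iteration 2:
  α = (-2 - (-1)·0.000) / (4) = -0.500
  β = (0 - (-4)·-0.500) / (7) = -0.286

(-0.500, -0.286)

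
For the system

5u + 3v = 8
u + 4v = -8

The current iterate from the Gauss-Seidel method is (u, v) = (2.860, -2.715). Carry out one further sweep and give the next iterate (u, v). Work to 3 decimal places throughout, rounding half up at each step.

One sweep:
  u = (8 - (3)·-2.715) / (5) = 3.229
  v = (-8 - (1)·3.229) / (4) = -2.807

(3.229, -2.807)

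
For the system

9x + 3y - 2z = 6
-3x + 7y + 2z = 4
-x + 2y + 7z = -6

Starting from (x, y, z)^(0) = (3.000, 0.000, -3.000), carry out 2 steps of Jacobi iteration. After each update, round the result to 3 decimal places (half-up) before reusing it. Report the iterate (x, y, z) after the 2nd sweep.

(-0.333, 0.694, -1.633)

Iteration 1:
  x = (6 - (3)·0.000 - (-2)·-3.000) / (9) = 0.000
  y = (4 - (-3)·3.000 - (2)·-3.000) / (7) = 2.714
  z = (-6 - (-1)·3.000 - (2)·0.000) / (7) = -0.429
Iteration 2:
  x = (6 - (3)·2.714 - (-2)·-0.429) / (9) = -0.333
  y = (4 - (-3)·0.000 - (2)·-0.429) / (7) = 0.694
  z = (-6 - (-1)·0.000 - (2)·2.714) / (7) = -1.633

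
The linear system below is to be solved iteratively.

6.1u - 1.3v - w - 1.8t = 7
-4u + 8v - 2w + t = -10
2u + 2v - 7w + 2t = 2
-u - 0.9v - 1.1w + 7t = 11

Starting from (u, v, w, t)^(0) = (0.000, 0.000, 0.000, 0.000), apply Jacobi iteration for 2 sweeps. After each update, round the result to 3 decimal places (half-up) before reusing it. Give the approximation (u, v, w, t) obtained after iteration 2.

(1.298, -0.944, 0.134, 1.530)

Iteration 1:
  u = (7 - (-1.3)·0.000 - (-1)·0.000 - (-1.8)·0.000) / (6.1) = 1.148
  v = (-10 - (-4)·0.000 - (-2)·0.000 - (1)·0.000) / (8) = -1.250
  w = (2 - (2)·0.000 - (2)·0.000 - (2)·0.000) / (-7) = -0.286
  t = (11 - (-1)·0.000 - (-0.9)·0.000 - (-1.1)·0.000) / (7) = 1.571
Iteration 2:
  u = (7 - (-1.3)·-1.250 - (-1)·-0.286 - (-1.8)·1.571) / (6.1) = 1.298
  v = (-10 - (-4)·1.148 - (-2)·-0.286 - (1)·1.571) / (8) = -0.944
  w = (2 - (2)·1.148 - (2)·-1.250 - (2)·1.571) / (-7) = 0.134
  t = (11 - (-1)·1.148 - (-0.9)·-1.250 - (-1.1)·-0.286) / (7) = 1.530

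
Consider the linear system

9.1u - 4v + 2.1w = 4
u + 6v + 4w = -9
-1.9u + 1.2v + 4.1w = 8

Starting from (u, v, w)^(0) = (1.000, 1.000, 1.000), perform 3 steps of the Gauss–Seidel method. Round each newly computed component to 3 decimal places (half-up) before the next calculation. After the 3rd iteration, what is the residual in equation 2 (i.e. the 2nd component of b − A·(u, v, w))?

1.049

Iteration 1:
  u = (4 - (-4)·1.000 - (2.1)·1.000) / (9.1) = 0.648
  v = (-9 - (1)·0.648 - (4)·1.000) / (6) = -2.275
  w = (8 - (-1.9)·0.648 - (1.2)·-2.275) / (4.1) = 2.917
Iteration 2:
  u = (4 - (-4)·-2.275 - (2.1)·2.917) / (9.1) = -1.234
  v = (-9 - (1)·-1.234 - (4)·2.917) / (6) = -3.239
  w = (8 - (-1.9)·-1.234 - (1.2)·-3.239) / (4.1) = 2.327
Iteration 3:
  u = (4 - (-4)·-3.239 - (2.1)·2.327) / (9.1) = -1.521
  v = (-9 - (1)·-1.521 - (4)·2.327) / (6) = -2.798
  w = (8 - (-1.9)·-1.521 - (1.2)·-2.798) / (4.1) = 2.065
Residual b − A·x = (2.313, 1.049, 0.001)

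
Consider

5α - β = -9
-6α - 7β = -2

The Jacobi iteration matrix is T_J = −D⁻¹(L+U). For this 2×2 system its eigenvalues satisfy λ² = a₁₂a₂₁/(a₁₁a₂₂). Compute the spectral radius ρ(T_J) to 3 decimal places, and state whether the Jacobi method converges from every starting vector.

a₁₂a₂₁/(a₁₁a₂₂) = (-1)·(-6) / ((5)·(-7)) = -0.171429
ρ = √|-0.171429| = √0.171429 = 0.414
ρ < 1, so Jacobi converges

0.414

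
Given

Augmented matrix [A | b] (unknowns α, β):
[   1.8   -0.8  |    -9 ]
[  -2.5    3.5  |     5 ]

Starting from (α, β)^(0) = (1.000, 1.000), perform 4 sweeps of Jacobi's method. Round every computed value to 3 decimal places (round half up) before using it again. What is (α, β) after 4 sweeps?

Iteration 1:
  α = (-9 - (-0.8)·1.000) / (1.8) = -4.556
  β = (5 - (-2.5)·1.000) / (3.5) = 2.143
Iteration 2:
  α = (-9 - (-0.8)·2.143) / (1.8) = -4.048
  β = (5 - (-2.5)·-4.556) / (3.5) = -1.826
Iteration 3:
  α = (-9 - (-0.8)·-1.826) / (1.8) = -5.812
  β = (5 - (-2.5)·-4.048) / (3.5) = -1.463
Iteration 4:
  α = (-9 - (-0.8)·-1.463) / (1.8) = -5.650
  β = (5 - (-2.5)·-5.812) / (3.5) = -2.723

(-5.650, -2.723)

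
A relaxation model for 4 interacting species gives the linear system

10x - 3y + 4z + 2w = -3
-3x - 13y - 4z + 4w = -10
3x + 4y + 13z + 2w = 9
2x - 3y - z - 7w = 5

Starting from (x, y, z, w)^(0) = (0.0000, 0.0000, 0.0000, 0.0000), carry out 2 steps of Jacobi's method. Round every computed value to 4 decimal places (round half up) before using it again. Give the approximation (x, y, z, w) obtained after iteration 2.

Iteration 1:
  x = (-3 - (-3)·0.0000 - (4)·0.0000 - (2)·0.0000) / (10) = -0.3000
  y = (-10 - (-3)·0.0000 - (-4)·0.0000 - (4)·0.0000) / (-13) = 0.7692
  z = (9 - (3)·0.0000 - (4)·0.0000 - (2)·0.0000) / (13) = 0.6923
  w = (5 - (2)·0.0000 - (-3)·0.0000 - (-1)·0.0000) / (-7) = -0.7143
Iteration 2:
  x = (-3 - (-3)·0.7692 - (4)·0.6923 - (2)·-0.7143) / (10) = -0.2033
  y = (-10 - (-3)·-0.3000 - (-4)·0.6923 - (4)·-0.7143) / (-13) = 0.4057
  z = (9 - (3)·-0.3000 - (4)·0.7692 - (2)·-0.7143) / (13) = 0.6348
  w = (5 - (2)·-0.3000 - (-3)·0.7692 - (-1)·0.6923) / (-7) = -1.2286

(-0.2033, 0.4057, 0.6348, -1.2286)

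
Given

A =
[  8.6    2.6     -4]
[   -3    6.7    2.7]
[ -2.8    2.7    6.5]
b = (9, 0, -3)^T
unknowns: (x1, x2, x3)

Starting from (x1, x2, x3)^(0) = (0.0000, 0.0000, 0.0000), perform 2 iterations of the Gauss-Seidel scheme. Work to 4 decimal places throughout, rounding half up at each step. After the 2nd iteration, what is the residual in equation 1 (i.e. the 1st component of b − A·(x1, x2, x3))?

-0.3084

Iteration 1:
  x1 = (9 - (2.6)·0.0000 - (-4)·0.0000) / (8.6) = 1.0465
  x2 = (0 - (-3)·1.0465 - (2.7)·0.0000) / (6.7) = 0.4686
  x3 = (-3 - (-2.8)·1.0465 - (2.7)·0.4686) / (6.5) = -0.2054
Iteration 2:
  x1 = (9 - (2.6)·0.4686 - (-4)·-0.2054) / (8.6) = 0.8093
  x2 = (0 - (-3)·0.8093 - (2.7)·-0.2054) / (6.7) = 0.4451
  x3 = (-3 - (-2.8)·0.8093 - (2.7)·0.4451) / (6.5) = -0.2978
Residual b − A·x = (-0.3084, 0.2498, 0.0000)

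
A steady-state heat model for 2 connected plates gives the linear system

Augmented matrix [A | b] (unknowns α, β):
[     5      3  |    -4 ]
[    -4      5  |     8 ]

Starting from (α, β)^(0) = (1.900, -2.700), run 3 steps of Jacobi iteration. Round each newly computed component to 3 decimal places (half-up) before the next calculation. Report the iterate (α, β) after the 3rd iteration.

Iteration 1:
  α = (-4 - (3)·-2.700) / (5) = 0.820
  β = (8 - (-4)·1.900) / (5) = 3.120
Iteration 2:
  α = (-4 - (3)·3.120) / (5) = -2.672
  β = (8 - (-4)·0.820) / (5) = 2.256
Iteration 3:
  α = (-4 - (3)·2.256) / (5) = -2.154
  β = (8 - (-4)·-2.672) / (5) = -0.538

(-2.154, -0.538)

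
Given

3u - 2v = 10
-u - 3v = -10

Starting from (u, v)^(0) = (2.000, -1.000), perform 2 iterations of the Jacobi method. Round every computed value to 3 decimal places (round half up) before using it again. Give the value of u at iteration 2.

Iteration 1:
  u = (10 - (-2)·-1.000) / (3) = 2.667
  v = (-10 - (-1)·2.000) / (-3) = 2.667
Iteration 2:
  u = (10 - (-2)·2.667) / (3) = 5.111
  v = (-10 - (-1)·2.667) / (-3) = 2.444

5.111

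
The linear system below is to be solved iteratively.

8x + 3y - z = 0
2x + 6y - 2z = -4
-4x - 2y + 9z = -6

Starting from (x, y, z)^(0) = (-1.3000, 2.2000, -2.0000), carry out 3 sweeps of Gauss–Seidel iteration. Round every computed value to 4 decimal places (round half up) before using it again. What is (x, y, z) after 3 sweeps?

Iteration 1:
  x = (0 - (3)·2.2000 - (-1)·-2.0000) / (8) = -1.0750
  y = (-4 - (2)·-1.0750 - (-2)·-2.0000) / (6) = -0.9750
  z = (-6 - (-4)·-1.0750 - (-2)·-0.9750) / (9) = -1.3611
Iteration 2:
  x = (0 - (3)·-0.9750 - (-1)·-1.3611) / (8) = 0.1955
  y = (-4 - (2)·0.1955 - (-2)·-1.3611) / (6) = -1.1855
  z = (-6 - (-4)·0.1955 - (-2)·-1.1855) / (9) = -0.8432
Iteration 3:
  x = (0 - (3)·-1.1855 - (-1)·-0.8432) / (8) = 0.3392
  y = (-4 - (2)·0.3392 - (-2)·-0.8432) / (6) = -1.0608
  z = (-6 - (-4)·0.3392 - (-2)·-1.0608) / (9) = -0.7516

(0.3392, -1.0608, -0.7516)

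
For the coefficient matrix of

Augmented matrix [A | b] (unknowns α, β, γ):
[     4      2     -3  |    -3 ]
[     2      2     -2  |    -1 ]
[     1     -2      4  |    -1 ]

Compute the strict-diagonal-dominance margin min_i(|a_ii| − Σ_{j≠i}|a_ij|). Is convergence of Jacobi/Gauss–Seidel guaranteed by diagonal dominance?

-2

row 1: |4| − (2+3) = -1
row 2: |2| − (2+2) = -2
row 3: |4| − (1+2) = 1
minimum over rows = -2 → not strictly diagonally dominant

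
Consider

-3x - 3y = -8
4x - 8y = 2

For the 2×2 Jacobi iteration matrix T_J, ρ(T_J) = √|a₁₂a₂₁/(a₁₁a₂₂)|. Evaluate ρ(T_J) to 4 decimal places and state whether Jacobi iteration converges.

a₁₂a₂₁/(a₁₁a₂₂) = (-3)·(4) / ((-3)·(-8)) = -0.500000
ρ = √|-0.500000| = √0.500000 = 0.7071
ρ < 1, so Jacobi converges

0.7071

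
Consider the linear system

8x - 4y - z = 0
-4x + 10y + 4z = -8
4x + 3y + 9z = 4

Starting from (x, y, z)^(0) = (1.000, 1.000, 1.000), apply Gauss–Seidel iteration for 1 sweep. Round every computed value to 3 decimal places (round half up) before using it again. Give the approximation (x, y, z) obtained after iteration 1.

Iteration 1:
  x = (0 - (-4)·1.000 - (-1)·1.000) / (8) = 0.625
  y = (-8 - (-4)·0.625 - (4)·1.000) / (10) = -0.950
  z = (4 - (4)·0.625 - (3)·-0.950) / (9) = 0.483

(0.625, -0.950, 0.483)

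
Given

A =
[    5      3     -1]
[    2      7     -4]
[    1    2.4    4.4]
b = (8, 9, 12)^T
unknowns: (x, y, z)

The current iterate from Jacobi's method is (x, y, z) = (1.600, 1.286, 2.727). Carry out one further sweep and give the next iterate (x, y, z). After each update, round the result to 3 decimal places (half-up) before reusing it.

(1.374, 2.387, 1.662)

One sweep:
  x = (8 - (3)·1.286 - (-1)·2.727) / (5) = 1.374
  y = (9 - (2)·1.600 - (-4)·2.727) / (7) = 2.387
  z = (12 - (1)·1.600 - (2.4)·1.286) / (4.4) = 1.662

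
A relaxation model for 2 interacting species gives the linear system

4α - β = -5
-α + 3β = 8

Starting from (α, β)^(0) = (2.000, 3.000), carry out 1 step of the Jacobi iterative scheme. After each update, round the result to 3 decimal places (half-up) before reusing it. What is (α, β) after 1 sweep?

Iteration 1:
  α = (-5 - (-1)·3.000) / (4) = -0.500
  β = (8 - (-1)·2.000) / (3) = 3.333

(-0.500, 3.333)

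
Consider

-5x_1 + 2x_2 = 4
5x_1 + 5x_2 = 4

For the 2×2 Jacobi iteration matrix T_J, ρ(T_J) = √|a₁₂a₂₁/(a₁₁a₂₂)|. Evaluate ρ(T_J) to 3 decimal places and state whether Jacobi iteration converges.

a₁₂a₂₁/(a₁₁a₂₂) = (2)·(5) / ((-5)·(5)) = -0.400000
ρ = √|-0.400000| = √0.400000 = 0.632
ρ < 1, so Jacobi converges

0.632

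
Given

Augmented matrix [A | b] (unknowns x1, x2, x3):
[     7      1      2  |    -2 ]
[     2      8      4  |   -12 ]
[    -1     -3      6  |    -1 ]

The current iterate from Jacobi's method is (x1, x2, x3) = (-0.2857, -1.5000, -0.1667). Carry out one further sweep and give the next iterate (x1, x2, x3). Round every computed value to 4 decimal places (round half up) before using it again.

One sweep:
  x1 = (-2 - (1)·-1.5000 - (2)·-0.1667) / (7) = -0.0238
  x2 = (-12 - (2)·-0.2857 - (4)·-0.1667) / (8) = -1.3452
  x3 = (-1 - (-1)·-0.2857 - (-3)·-1.5000) / (6) = -0.9643

(-0.0238, -1.3452, -0.9643)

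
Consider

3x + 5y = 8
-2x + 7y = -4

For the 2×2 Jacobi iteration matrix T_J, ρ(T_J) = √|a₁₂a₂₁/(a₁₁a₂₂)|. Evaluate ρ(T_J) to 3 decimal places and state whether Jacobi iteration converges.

a₁₂a₂₁/(a₁₁a₂₂) = (5)·(-2) / ((3)·(7)) = -0.476190
ρ = √|-0.476190| = √0.476190 = 0.690
ρ < 1, so Jacobi converges

0.690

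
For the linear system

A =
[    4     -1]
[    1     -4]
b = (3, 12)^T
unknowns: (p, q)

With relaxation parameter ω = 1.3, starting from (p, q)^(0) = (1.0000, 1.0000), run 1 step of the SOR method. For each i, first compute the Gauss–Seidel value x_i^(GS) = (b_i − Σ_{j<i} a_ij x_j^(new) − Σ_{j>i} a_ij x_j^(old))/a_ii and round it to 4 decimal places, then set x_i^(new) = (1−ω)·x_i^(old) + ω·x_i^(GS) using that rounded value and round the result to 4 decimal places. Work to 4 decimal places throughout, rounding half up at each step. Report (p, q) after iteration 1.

Iteration 1:
  p: GS value = (3 - (-1)·1.0000) / (4) = 1.0000;  p ← (1−ω)·1.0000 + ω·1.0000 = 1.0000
  q: GS value = (12 - (1)·1.0000) / (-4) = -2.7500;  q ← (1−ω)·1.0000 + ω·-2.7500 = -3.8750

(1.0000, -3.8750)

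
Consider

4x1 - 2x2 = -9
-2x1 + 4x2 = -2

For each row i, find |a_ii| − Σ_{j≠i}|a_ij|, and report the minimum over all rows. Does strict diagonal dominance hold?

2

row 1: |4| − (2) = 2
row 2: |4| − (2) = 2
minimum over rows = 2 → strictly diagonally dominant (convergence guaranteed)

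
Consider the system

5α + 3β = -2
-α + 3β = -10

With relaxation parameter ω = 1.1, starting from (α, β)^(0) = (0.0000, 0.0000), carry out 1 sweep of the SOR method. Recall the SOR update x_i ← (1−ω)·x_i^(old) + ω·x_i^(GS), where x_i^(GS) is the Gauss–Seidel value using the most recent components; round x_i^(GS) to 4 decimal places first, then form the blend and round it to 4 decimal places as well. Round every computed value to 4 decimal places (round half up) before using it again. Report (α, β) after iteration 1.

Iteration 1:
  α: GS value = (-2 - (3)·0.0000) / (5) = -0.4000;  α ← (1−ω)·0.0000 + ω·-0.4000 = -0.4400
  β: GS value = (-10 - (-1)·-0.4400) / (3) = -3.4800;  β ← (1−ω)·0.0000 + ω·-3.4800 = -3.8280

(-0.4400, -3.8280)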